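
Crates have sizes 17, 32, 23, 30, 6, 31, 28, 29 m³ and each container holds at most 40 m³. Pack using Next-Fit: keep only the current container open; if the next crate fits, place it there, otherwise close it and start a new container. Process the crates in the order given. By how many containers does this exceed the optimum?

1

Next-Fit: [17] [32] [23] [30,6] [31] [28] [29] → 7 containers.
6 crates exceed 20 m³ (half the capacity), and no two of those can share a container, so at least 6 containers are needed.
An optimal packing achieves that bound: [32,6] [31] [30] [29] [28] [23,17] → 6 containers.
Excess: 7 − 6 = 1.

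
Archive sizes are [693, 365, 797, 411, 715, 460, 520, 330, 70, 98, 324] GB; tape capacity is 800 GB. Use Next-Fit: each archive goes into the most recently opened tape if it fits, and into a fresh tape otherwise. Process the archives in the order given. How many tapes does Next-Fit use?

tape 1: place 693 GB, 107 GB left
tape 2: place 365 GB, 435 GB left
tape 3: place 797 GB, 3 GB left
tape 4: place 411 GB, 389 GB left
tape 5: place 715 GB, 85 GB left
tape 6: place 460 GB, 340 GB left
tape 7: place 520 GB, 280 GB left
tape 8: place 330 GB, 470 GB left
tape 8: place 70 GB, 400 GB left
tape 8: place 98 GB, 302 GB left
tape 9: place 324 GB, 476 GB left

9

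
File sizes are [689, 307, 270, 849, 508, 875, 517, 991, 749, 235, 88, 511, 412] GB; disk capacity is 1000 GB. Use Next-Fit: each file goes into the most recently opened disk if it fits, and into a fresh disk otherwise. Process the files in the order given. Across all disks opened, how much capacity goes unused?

Put 689 GB in disk 1; 311 GB remain.
Put 307 GB in disk 1; 4 GB remain.
Put 270 GB in disk 2; 730 GB remain.
Put 849 GB in disk 3; 151 GB remain.
Put 508 GB in disk 4; 492 GB remain.
Put 875 GB in disk 5; 125 GB remain.
Put 517 GB in disk 6; 483 GB remain.
Put 991 GB in disk 7; 9 GB remain.
Put 749 GB in disk 8; 251 GB remain.
Put 235 GB in disk 8; 16 GB remain.
Put 88 GB in disk 9; 912 GB remain.
Put 511 GB in disk 9; 401 GB remain.
Put 412 GB in disk 10; 588 GB remain.
10 disks × 1000 GB = 10000 GB; used 7001 GB; unused 2999 GB.

2999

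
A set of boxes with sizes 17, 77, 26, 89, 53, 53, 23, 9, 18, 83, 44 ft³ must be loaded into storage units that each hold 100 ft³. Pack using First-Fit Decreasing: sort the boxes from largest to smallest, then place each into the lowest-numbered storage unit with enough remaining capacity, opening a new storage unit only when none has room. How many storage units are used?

Sorted descending: 89, 83, 77, 53, 53, 44, 26, 23, 18, 17, 9.
Put 89 ft³ in storage unit 1; 11 ft³ remain.
Put 83 ft³ in storage unit 2; 17 ft³ remain.
Put 77 ft³ in storage unit 3; 23 ft³ remain.
Put 53 ft³ in storage unit 4; 47 ft³ remain.
Put 53 ft³ in storage unit 5; 47 ft³ remain.
Put 44 ft³ in storage unit 4; 3 ft³ remain.
Put 26 ft³ in storage unit 5; 21 ft³ remain.
Put 23 ft³ in storage unit 3; 0 ft³ remain.
Put 18 ft³ in storage unit 5; 3 ft³ remain.
Put 17 ft³ in storage unit 2; 0 ft³ remain.
Put 9 ft³ in storage unit 1; 2 ft³ remain.
Final storage units: [89,9] [83,17] [77,23] [53,44] [53,26,18].

5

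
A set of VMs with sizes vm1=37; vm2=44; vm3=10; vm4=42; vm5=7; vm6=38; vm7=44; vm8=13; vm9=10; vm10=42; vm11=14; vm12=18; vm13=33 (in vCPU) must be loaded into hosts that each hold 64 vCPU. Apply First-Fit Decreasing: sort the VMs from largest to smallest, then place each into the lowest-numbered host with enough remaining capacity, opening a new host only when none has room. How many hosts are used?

7 hosts

Sorted descending: 44, 44, 42, 42, 38, 37, 33, 18, 14, 13, 10, 10, 7.
Put 44 vCPU in host 1; 20 vCPU remain.
Put 44 vCPU in host 2; 20 vCPU remain.
Put 42 vCPU in host 3; 22 vCPU remain.
Put 42 vCPU in host 4; 22 vCPU remain.
Put 38 vCPU in host 5; 26 vCPU remain.
Put 37 vCPU in host 6; 27 vCPU remain.
Put 33 vCPU in host 7; 31 vCPU remain.
Put 18 vCPU in host 1; 2 vCPU remain.
Put 14 vCPU in host 2; 6 vCPU remain.
Put 13 vCPU in host 3; 9 vCPU remain.
Put 10 vCPU in host 4; 12 vCPU remain.
Put 10 vCPU in host 4; 2 vCPU remain.
Put 7 vCPU in host 3; 2 vCPU remain.
Final hosts: [44,18] [44,14] [42,13,7] [42,10,10] [38] [37] [33].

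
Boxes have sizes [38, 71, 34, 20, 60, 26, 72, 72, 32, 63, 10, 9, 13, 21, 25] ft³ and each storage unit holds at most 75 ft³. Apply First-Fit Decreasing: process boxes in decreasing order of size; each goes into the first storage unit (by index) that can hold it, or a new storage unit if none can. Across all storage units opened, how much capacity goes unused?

34

Sorted descending: 72, 72, 71, 63, 60, 38, 34, 32, 26, 25, 21, 20, 13, 10, 9.
storage unit 1: place 72 ft³, 3 ft³ left
storage unit 2: place 72 ft³, 3 ft³ left
storage unit 3: place 71 ft³, 4 ft³ left
storage unit 4: place 63 ft³, 12 ft³ left
storage unit 5: place 60 ft³, 15 ft³ left
storage unit 6: place 38 ft³, 37 ft³ left
storage unit 6: place 34 ft³, 3 ft³ left
storage unit 7: place 32 ft³, 43 ft³ left
storage unit 7: place 26 ft³, 17 ft³ left
storage unit 8: place 25 ft³, 50 ft³ left
storage unit 8: place 21 ft³, 29 ft³ left
storage unit 8: place 20 ft³, 9 ft³ left
storage unit 5: place 13 ft³, 2 ft³ left
storage unit 4: place 10 ft³, 2 ft³ left
storage unit 7: place 9 ft³, 8 ft³ left
8 storage units × 75 ft³ = 600 ft³; used 566 ft³; unused 34 ft³.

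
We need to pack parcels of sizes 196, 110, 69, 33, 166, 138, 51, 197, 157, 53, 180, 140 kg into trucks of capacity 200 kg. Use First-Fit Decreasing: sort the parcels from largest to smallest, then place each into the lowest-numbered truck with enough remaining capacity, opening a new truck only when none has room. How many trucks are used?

Sorted descending: 197, 196, 180, 166, 157, 140, 138, 110, 69, 53, 51, 33.
truck 1: place 197 kg, 3 kg left
truck 2: place 196 kg, 4 kg left
truck 3: place 180 kg, 20 kg left
truck 4: place 166 kg, 34 kg left
truck 5: place 157 kg, 43 kg left
truck 6: place 140 kg, 60 kg left
truck 7: place 138 kg, 62 kg left
truck 8: place 110 kg, 90 kg left
truck 8: place 69 kg, 21 kg left
truck 6: place 53 kg, 7 kg left
truck 7: place 51 kg, 11 kg left
truck 4: place 33 kg, 1 kg left
Final trucks: [197] [196] [180] [166,33] [157] [140,53] [138,51] [110,69].

8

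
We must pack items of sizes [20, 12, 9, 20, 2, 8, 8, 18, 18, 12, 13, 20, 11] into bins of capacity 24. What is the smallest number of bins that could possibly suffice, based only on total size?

8 bins

Total size = 20 + 12 + 9 + 20 + 2 + 8 + 8 + 18 + 18 + 12 + 13 + 20 + 11 = 171.
⌈171 / 24⌉ = 8.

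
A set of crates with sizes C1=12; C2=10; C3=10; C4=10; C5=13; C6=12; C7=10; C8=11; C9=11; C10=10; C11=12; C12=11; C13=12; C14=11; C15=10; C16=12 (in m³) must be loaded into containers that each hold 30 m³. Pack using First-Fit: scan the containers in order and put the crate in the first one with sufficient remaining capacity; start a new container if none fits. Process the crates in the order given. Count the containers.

8

Put C1 (12 m³) in container 1; 18 m³ remain.
Put C2 (10 m³) in container 1; 8 m³ remain.
Put C3 (10 m³) in container 2; 20 m³ remain.
Put C4 (10 m³) in container 2; 10 m³ remain.
Put C5 (13 m³) in container 3; 17 m³ remain.
Put C6 (12 m³) in container 3; 5 m³ remain.
Put C7 (10 m³) in container 2; 0 m³ remain.
Put C8 (11 m³) in container 4; 19 m³ remain.
Put C9 (11 m³) in container 4; 8 m³ remain.
Put C10 (10 m³) in container 5; 20 m³ remain.
Put C11 (12 m³) in container 5; 8 m³ remain.
Put C12 (11 m³) in container 6; 19 m³ remain.
Put C13 (12 m³) in container 6; 7 m³ remain.
Put C14 (11 m³) in container 7; 19 m³ remain.
Put C15 (10 m³) in container 7; 9 m³ remain.
Put C16 (12 m³) in container 8; 18 m³ remain.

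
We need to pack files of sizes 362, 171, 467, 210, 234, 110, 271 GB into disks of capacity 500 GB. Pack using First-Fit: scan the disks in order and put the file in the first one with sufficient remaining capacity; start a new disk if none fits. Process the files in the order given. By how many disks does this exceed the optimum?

First-Fit: [362,110] [171,210] [467] [234] [271] → 5 disks.
Total size 1825 GB; any packing needs at least ⌈1825/500⌉ = 4 disks.
An optimal packing achieves that bound: [467] [362,110] [271,210] [234,171] → 4 disks.
Excess: 5 − 4 = 1.

1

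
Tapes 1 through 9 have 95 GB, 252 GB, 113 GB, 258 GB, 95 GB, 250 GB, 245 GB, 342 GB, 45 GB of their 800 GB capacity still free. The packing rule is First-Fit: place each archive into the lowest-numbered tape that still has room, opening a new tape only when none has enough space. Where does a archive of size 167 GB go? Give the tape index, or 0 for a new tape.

Tapes with room: tape 2 (252 GB), tape 4 (258 GB), tape 6 (250 GB), tape 7 (245 GB), tape 8 (342 GB).
The first with room is tape 2.

2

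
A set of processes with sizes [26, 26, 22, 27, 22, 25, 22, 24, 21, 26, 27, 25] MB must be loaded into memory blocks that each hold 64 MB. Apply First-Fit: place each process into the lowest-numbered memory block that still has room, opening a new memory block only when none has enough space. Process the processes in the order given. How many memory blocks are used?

6

26 MB → memory block 1 (remaining 38 MB)
26 MB → memory block 1 (remaining 12 MB)
22 MB → memory block 2 (remaining 42 MB)
27 MB → memory block 2 (remaining 15 MB)
22 MB → memory block 3 (remaining 42 MB)
25 MB → memory block 3 (remaining 17 MB)
22 MB → memory block 4 (remaining 42 MB)
24 MB → memory block 4 (remaining 18 MB)
21 MB → memory block 5 (remaining 43 MB)
26 MB → memory block 5 (remaining 17 MB)
27 MB → memory block 6 (remaining 37 MB)
25 MB → memory block 6 (remaining 12 MB)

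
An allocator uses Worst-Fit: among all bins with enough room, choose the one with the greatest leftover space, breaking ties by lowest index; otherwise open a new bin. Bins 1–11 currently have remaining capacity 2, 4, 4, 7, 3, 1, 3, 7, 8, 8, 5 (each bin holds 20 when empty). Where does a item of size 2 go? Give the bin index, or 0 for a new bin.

Bins with room: bin 1 (2), bin 2 (4), bin 3 (4), bin 4 (7), bin 5 (3), bin 7 (3), bin 8 (7), bin 9 (8), bin 10 (8), bin 11 (5).
Most room is bin 9 with 8 free.

9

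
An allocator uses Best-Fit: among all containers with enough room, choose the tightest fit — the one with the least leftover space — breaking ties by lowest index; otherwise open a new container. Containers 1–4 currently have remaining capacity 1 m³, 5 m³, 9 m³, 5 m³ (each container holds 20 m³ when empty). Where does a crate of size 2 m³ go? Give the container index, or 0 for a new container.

2

Containers with room: container 2 (5 m³), container 3 (9 m³), container 4 (5 m³).
Tightest fit is container 2 with 5 m³ free.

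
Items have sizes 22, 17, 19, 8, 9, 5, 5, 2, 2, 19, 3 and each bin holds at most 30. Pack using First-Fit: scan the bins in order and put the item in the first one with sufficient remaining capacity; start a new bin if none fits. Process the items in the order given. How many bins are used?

4

Put 22 in bin 1; 8 remain.
Put 17 in bin 2; 13 remain.
Put 19 in bin 3; 11 remain.
Put 8 in bin 1; 0 remain.
Put 9 in bin 2; 4 remain.
Put 5 in bin 3; 6 remain.
Put 5 in bin 3; 1 remain.
Put 2 in bin 2; 2 remain.
Put 2 in bin 2; 0 remain.
Put 19 in bin 4; 11 remain.
Put 3 in bin 4; 8 remain.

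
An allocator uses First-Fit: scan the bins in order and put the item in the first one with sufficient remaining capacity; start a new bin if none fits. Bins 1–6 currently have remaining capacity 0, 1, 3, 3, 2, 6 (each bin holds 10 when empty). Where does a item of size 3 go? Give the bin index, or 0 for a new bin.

3

Bins with room: bin 3 (3), bin 4 (3), bin 6 (6).
The first with room is bin 3.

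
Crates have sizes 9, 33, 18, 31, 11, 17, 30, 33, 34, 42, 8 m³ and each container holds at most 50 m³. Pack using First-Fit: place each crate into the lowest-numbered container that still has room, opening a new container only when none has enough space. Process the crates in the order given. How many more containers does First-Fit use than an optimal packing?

First-Fit: [9,33,8] [18,31] [11,17] [30] [33] [34] [42] → 7 containers.
Total size 266 m³; any packing needs at least ⌈266/50⌉ = 6 containers.
An optimal packing achieves that bound: [42,8] [34,11] [33,17] [33,9] [31,18] [30] → 6 containers.
Excess: 7 − 6 = 1.

1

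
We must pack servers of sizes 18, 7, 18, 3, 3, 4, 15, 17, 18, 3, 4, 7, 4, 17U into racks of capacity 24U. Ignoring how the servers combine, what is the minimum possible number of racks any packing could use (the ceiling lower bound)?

Total size = 18 + 7 + 18 + 3 + 3 + 4 + 15 + 17 + 18 + 3 + 4 + 7 + 4 + 17 = 138U.
⌈138 / 24⌉ = 6.

6 racks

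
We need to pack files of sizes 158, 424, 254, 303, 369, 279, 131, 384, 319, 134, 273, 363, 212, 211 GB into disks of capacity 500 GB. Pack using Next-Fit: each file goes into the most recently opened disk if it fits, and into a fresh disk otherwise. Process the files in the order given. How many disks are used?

158 GB → disk 1 (remaining 342 GB)
424 GB → disk 2 (remaining 76 GB)
254 GB → disk 3 (remaining 246 GB)
303 GB → disk 4 (remaining 197 GB)
369 GB → disk 5 (remaining 131 GB)
279 GB → disk 6 (remaining 221 GB)
131 GB → disk 6 (remaining 90 GB)
384 GB → disk 7 (remaining 116 GB)
319 GB → disk 8 (remaining 181 GB)
134 GB → disk 8 (remaining 47 GB)
273 GB → disk 9 (remaining 227 GB)
363 GB → disk 10 (remaining 137 GB)
212 GB → disk 11 (remaining 288 GB)
211 GB → disk 11 (remaining 77 GB)

11 disks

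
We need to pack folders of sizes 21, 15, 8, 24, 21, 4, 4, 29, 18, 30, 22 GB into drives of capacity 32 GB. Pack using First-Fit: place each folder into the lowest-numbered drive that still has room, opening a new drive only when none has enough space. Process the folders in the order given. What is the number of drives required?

Put 21 GB in drive 1; 11 GB remain.
Put 15 GB in drive 2; 17 GB remain.
Put 8 GB in drive 1; 3 GB remain.
Put 24 GB in drive 3; 8 GB remain.
Put 21 GB in drive 4; 11 GB remain.
Put 4 GB in drive 2; 13 GB remain.
Put 4 GB in drive 2; 9 GB remain.
Put 29 GB in drive 5; 3 GB remain.
Put 18 GB in drive 6; 14 GB remain.
Put 30 GB in drive 7; 2 GB remain.
Put 22 GB in drive 8; 10 GB remain.

8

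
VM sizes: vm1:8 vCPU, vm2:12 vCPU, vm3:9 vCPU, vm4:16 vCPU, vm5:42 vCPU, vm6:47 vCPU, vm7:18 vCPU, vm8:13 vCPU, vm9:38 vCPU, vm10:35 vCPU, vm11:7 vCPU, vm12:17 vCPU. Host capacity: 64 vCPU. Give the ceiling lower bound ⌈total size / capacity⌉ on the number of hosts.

5

Total size = 8 + 12 + 9 + 16 + 42 + 47 + 18 + 13 + 38 + 35 + 7 + 17 = 262 vCPU.
⌈262 / 64⌉ = 5.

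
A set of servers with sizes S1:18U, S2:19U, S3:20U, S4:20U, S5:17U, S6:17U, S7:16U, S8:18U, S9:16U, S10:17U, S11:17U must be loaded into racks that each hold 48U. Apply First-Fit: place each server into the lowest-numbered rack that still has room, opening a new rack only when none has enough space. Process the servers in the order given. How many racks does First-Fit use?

6 racks

S1 (18U) → rack 1 (remaining 30U)
S2 (19U) → rack 1 (remaining 11U)
S3 (20U) → rack 2 (remaining 28U)
S4 (20U) → rack 2 (remaining 8U)
S5 (17U) → rack 3 (remaining 31U)
S6 (17U) → rack 3 (remaining 14U)
S7 (16U) → rack 4 (remaining 32U)
S8 (18U) → rack 4 (remaining 14U)
S9 (16U) → rack 5 (remaining 32U)
S10 (17U) → rack 5 (remaining 15U)
S11 (17U) → rack 6 (remaining 31U)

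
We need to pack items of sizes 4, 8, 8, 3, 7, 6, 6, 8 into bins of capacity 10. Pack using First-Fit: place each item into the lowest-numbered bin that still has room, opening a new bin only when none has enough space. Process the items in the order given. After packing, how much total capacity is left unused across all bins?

20

Put 4 in bin 1; 6 remain.
Put 8 in bin 2; 2 remain.
Put 8 in bin 3; 2 remain.
Put 3 in bin 1; 3 remain.
Put 7 in bin 4; 3 remain.
Put 6 in bin 5; 4 remain.
Put 6 in bin 6; 4 remain.
Put 8 in bin 7; 2 remain.
7 bins × 10 = 70; used 50; unused 20.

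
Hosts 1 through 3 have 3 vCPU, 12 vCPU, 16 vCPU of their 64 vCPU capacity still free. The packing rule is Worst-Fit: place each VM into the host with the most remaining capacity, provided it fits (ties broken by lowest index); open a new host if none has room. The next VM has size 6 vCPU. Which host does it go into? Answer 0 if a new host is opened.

3

Hosts with room: host 2 (12 vCPU), host 3 (16 vCPU).
Most room is host 3 with 16 vCPU free.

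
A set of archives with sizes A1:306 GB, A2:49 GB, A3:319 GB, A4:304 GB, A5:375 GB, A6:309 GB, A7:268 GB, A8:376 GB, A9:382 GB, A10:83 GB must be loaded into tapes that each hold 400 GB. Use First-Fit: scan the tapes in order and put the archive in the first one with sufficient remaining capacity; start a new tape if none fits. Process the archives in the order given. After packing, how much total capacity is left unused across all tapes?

429

Put A1 (306 GB) in tape 1; 94 GB remain.
Put A2 (49 GB) in tape 1; 45 GB remain.
Put A3 (319 GB) in tape 2; 81 GB remain.
Put A4 (304 GB) in tape 3; 96 GB remain.
Put A5 (375 GB) in tape 4; 25 GB remain.
Put A6 (309 GB) in tape 5; 91 GB remain.
Put A7 (268 GB) in tape 6; 132 GB remain.
Put A8 (376 GB) in tape 7; 24 GB remain.
Put A9 (382 GB) in tape 8; 18 GB remain.
Put A10 (83 GB) in tape 3; 13 GB remain.
8 tapes × 400 GB = 3200 GB; used 2771 GB; unused 429 GB.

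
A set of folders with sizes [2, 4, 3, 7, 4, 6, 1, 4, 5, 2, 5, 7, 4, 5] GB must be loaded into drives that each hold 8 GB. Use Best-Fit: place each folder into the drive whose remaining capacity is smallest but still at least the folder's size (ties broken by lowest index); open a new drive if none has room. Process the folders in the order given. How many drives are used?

9 drives

drive 1: place 2 GB, 6 GB left
drive 1: place 4 GB, 2 GB left
drive 2: place 3 GB, 5 GB left
drive 3: place 7 GB, 1 GB left
drive 2: place 4 GB, 1 GB left
drive 4: place 6 GB, 2 GB left
drive 2: place 1 GB, 0 GB left
drive 5: place 4 GB, 4 GB left
drive 6: place 5 GB, 3 GB left
drive 1: place 2 GB, 0 GB left
drive 7: place 5 GB, 3 GB left
drive 8: place 7 GB, 1 GB left
drive 5: place 4 GB, 0 GB left
drive 9: place 5 GB, 3 GB left
Final drives: [2,4,2] [3,4,1] [7] [6] [4,4] [5] [5] [7] [5].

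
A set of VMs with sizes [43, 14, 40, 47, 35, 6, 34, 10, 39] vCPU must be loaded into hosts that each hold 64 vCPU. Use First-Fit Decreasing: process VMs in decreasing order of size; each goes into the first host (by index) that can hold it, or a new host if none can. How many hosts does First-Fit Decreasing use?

Sorted descending: 47, 43, 40, 39, 35, 34, 14, 10, 6.
host 1: place 47 vCPU, 17 vCPU left
host 2: place 43 vCPU, 21 vCPU left
host 3: place 40 vCPU, 24 vCPU left
host 4: place 39 vCPU, 25 vCPU left
host 5: place 35 vCPU, 29 vCPU left
host 6: place 34 vCPU, 30 vCPU left
host 1: place 14 vCPU, 3 vCPU left
host 2: place 10 vCPU, 11 vCPU left
host 2: place 6 vCPU, 5 vCPU left

6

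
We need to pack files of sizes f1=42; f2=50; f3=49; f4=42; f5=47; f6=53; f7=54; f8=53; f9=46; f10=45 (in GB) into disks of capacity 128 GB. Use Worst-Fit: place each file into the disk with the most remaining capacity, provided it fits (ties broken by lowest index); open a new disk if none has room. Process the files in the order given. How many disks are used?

f1 (42 GB) → disk 1 (remaining 86 GB)
f2 (50 GB) → disk 1 (remaining 36 GB)
f3 (49 GB) → disk 2 (remaining 79 GB)
f4 (42 GB) → disk 2 (remaining 37 GB)
f5 (47 GB) → disk 3 (remaining 81 GB)
f6 (53 GB) → disk 3 (remaining 28 GB)
f7 (54 GB) → disk 4 (remaining 74 GB)
f8 (53 GB) → disk 4 (remaining 21 GB)
f9 (46 GB) → disk 5 (remaining 82 GB)
f10 (45 GB) → disk 5 (remaining 37 GB)

5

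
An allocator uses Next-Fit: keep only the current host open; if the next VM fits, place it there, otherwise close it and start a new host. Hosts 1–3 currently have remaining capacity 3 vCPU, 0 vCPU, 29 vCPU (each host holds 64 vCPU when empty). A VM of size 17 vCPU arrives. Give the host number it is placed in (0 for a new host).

Next-Fit only looks at host 3, which has 29 vCPU free.
17 vCPU fits there.

3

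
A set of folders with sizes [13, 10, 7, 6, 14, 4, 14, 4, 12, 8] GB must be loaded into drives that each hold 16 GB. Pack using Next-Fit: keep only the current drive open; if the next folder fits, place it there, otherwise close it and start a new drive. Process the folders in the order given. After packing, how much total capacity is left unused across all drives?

13 GB → drive 1 (remaining 3 GB)
10 GB → drive 2 (remaining 6 GB)
7 GB → drive 3 (remaining 9 GB)
6 GB → drive 3 (remaining 3 GB)
14 GB → drive 4 (remaining 2 GB)
4 GB → drive 5 (remaining 12 GB)
14 GB → drive 6 (remaining 2 GB)
4 GB → drive 7 (remaining 12 GB)
12 GB → drive 7 (remaining 0 GB)
8 GB → drive 8 (remaining 8 GB)
8 drives × 16 GB = 128 GB; used 92 GB; unused 36 GB.

36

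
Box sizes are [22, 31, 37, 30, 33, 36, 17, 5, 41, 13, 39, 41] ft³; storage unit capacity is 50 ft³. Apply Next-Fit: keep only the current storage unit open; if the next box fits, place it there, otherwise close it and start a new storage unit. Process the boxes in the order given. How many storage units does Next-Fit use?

11 storage units

22 ft³ → storage unit 1 (remaining 28 ft³)
31 ft³ → storage unit 2 (remaining 19 ft³)
37 ft³ → storage unit 3 (remaining 13 ft³)
30 ft³ → storage unit 4 (remaining 20 ft³)
33 ft³ → storage unit 5 (remaining 17 ft³)
36 ft³ → storage unit 6 (remaining 14 ft³)
17 ft³ → storage unit 7 (remaining 33 ft³)
5 ft³ → storage unit 7 (remaining 28 ft³)
41 ft³ → storage unit 8 (remaining 9 ft³)
13 ft³ → storage unit 9 (remaining 37 ft³)
39 ft³ → storage unit 10 (remaining 11 ft³)
41 ft³ → storage unit 11 (remaining 9 ft³)
Final storage units: [22] [31] [37] [30] [33] [36] [17,5] [41] [13] [39] [41].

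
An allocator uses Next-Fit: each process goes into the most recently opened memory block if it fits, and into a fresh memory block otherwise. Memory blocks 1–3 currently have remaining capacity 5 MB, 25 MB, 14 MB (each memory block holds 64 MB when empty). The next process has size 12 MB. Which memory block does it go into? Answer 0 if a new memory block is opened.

Next-Fit only looks at memory block 3, which has 14 MB free.
12 MB fits there.

3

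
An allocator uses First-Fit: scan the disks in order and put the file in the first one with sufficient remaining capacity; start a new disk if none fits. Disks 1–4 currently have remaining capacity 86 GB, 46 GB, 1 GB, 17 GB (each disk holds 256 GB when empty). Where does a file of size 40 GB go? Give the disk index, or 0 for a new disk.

Disks with room: disk 1 (86 GB), disk 2 (46 GB).
The first with room is disk 1.

1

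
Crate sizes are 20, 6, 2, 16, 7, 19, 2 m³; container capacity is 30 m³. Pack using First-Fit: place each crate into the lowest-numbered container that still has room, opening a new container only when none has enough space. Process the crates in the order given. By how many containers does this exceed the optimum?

0

First-Fit: [20,6,2,2] [16,7] [19] → 3 containers.
Total size 72 m³; any packing needs at least ⌈72/30⌉ = 3 containers.
So 3 is already optimal.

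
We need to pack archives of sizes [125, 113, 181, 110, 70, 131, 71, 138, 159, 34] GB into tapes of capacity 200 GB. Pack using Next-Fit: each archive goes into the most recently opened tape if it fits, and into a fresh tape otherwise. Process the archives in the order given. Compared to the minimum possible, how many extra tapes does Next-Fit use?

Next-Fit: [125] [113] [181] [110,70] [131] [71] [138] [159,34] → 8 tapes.
7 archives exceed 100 GB (half the capacity), and no two of those can share a tape, so at least 7 tapes are needed.
An optimal packing achieves that bound: [181] [159,34] [138] [131] [125,71] [113,70] [110] → 7 tapes.
Excess: 8 − 7 = 1.

1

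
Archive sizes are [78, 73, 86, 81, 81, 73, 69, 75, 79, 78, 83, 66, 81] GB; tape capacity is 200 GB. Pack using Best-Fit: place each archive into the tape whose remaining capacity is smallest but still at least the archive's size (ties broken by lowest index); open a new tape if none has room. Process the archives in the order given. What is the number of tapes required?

7

Put 78 GB in tape 1; 122 GB remain.
Put 73 GB in tape 1; 49 GB remain.
Put 86 GB in tape 2; 114 GB remain.
Put 81 GB in tape 2; 33 GB remain.
Put 81 GB in tape 3; 119 GB remain.
Put 73 GB in tape 3; 46 GB remain.
Put 69 GB in tape 4; 131 GB remain.
Put 75 GB in tape 4; 56 GB remain.
Put 79 GB in tape 5; 121 GB remain.
Put 78 GB in tape 5; 43 GB remain.
Put 83 GB in tape 6; 117 GB remain.
Put 66 GB in tape 6; 51 GB remain.
Put 81 GB in tape 7; 119 GB remain.
Final tapes: [78,73] [86,81] [81,73] [69,75] [79,78] [83,66] [81].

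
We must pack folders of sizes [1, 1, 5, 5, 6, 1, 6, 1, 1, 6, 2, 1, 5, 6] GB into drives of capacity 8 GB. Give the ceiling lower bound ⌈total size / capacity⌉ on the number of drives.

6 drives

Total size = 1 + 1 + 5 + 5 + 6 + 1 + 6 + 1 + 1 + 6 + 2 + 1 + 5 + 6 = 47 GB.
⌈47 / 8⌉ = 6.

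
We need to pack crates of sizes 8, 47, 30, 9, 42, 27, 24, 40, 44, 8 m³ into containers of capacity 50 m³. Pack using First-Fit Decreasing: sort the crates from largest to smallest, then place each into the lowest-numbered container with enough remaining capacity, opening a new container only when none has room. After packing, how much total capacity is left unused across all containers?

Sorted descending: 47, 44, 42, 40, 30, 27, 24, 9, 8, 8.
Put 47 m³ in container 1; 3 m³ remain.
Put 44 m³ in container 2; 6 m³ remain.
Put 42 m³ in container 3; 8 m³ remain.
Put 40 m³ in container 4; 10 m³ remain.
Put 30 m³ in container 5; 20 m³ remain.
Put 27 m³ in container 6; 23 m³ remain.
Put 24 m³ in container 7; 26 m³ remain.
Put 9 m³ in container 4; 1 m³ remain.
Put 8 m³ in container 3; 0 m³ remain.
Put 8 m³ in container 5; 12 m³ remain.
7 containers × 50 m³ = 350 m³; used 279 m³; unused 71 m³.

71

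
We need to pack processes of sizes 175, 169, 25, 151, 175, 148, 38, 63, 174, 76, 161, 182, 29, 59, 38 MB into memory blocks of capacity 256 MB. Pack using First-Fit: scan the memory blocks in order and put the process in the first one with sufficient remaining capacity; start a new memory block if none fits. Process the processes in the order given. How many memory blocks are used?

8 memory blocks

Put 175 MB in memory block 1; 81 MB remain.
Put 169 MB in memory block 2; 87 MB remain.
Put 25 MB in memory block 1; 56 MB remain.
Put 151 MB in memory block 3; 105 MB remain.
Put 175 MB in memory block 4; 81 MB remain.
Put 148 MB in memory block 5; 108 MB remain.
Put 38 MB in memory block 1; 18 MB remain.
Put 63 MB in memory block 2; 24 MB remain.
Put 174 MB in memory block 6; 82 MB remain.
Put 76 MB in memory block 3; 29 MB remain.
Put 161 MB in memory block 7; 95 MB remain.
Put 182 MB in memory block 8; 74 MB remain.
Put 29 MB in memory block 3; 0 MB remain.
Put 59 MB in memory block 4; 22 MB remain.
Put 38 MB in memory block 5; 70 MB remain.
Final memory blocks: [175,25,38] [169,63] [151,76,29] [175,59] [148,38] [174] [161] [182].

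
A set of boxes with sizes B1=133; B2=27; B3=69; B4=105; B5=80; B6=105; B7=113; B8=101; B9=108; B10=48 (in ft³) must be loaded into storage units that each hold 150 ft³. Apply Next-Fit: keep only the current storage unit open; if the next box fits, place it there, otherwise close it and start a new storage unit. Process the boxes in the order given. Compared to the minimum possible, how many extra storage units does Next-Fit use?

2

Next-Fit: [133] [27,69] [105] [80] [105] [113] [101] [108] [48] → 9 storage units.
7 boxes exceed 75 ft³ (half the capacity), and no two of those can share a storage unit, so at least 7 storage units are needed.
An optimal packing achieves that bound: [133] [113,27] [108] [105] [105] [101,48] [80,69] → 7 storage units.
Excess: 9 − 7 = 2.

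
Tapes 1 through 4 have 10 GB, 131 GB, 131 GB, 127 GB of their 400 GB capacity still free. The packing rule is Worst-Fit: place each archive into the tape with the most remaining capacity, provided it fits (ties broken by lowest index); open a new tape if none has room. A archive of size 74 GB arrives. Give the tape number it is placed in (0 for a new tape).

2

Tapes with room: tape 2 (131 GB), tape 3 (131 GB), tape 4 (127 GB).
Most room is tape 2 with 131 GB free.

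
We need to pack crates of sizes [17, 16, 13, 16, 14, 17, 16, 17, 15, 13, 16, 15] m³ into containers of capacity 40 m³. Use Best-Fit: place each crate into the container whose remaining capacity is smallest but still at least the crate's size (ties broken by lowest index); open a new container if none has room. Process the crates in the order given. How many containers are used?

6 containers

container 1: place 17 m³, 23 m³ left
container 1: place 16 m³, 7 m³ left
container 2: place 13 m³, 27 m³ left
container 2: place 16 m³, 11 m³ left
container 3: place 14 m³, 26 m³ left
container 3: place 17 m³, 9 m³ left
container 4: place 16 m³, 24 m³ left
container 4: place 17 m³, 7 m³ left
container 5: place 15 m³, 25 m³ left
container 5: place 13 m³, 12 m³ left
container 6: place 16 m³, 24 m³ left
container 6: place 15 m³, 9 m³ left
Final containers: [17,16] [13,16] [14,17] [16,17] [15,13] [16,15].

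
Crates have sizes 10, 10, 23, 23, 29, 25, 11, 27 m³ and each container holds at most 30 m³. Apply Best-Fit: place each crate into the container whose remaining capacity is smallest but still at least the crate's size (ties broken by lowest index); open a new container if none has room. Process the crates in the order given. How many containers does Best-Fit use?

container 1: place 10 m³, 20 m³ left
container 1: place 10 m³, 10 m³ left
container 2: place 23 m³, 7 m³ left
container 3: place 23 m³, 7 m³ left
container 4: place 29 m³, 1 m³ left
container 5: place 25 m³, 5 m³ left
container 6: place 11 m³, 19 m³ left
container 7: place 27 m³, 3 m³ left
Final containers: [10,10] [23] [23] [29] [25] [11] [27].

7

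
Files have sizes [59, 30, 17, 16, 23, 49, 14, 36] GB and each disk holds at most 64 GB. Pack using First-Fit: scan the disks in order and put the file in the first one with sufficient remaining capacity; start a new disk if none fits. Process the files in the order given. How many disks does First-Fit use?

Put 59 GB in disk 1; 5 GB remain.
Put 30 GB in disk 2; 34 GB remain.
Put 17 GB in disk 2; 17 GB remain.
Put 16 GB in disk 2; 1 GB remain.
Put 23 GB in disk 3; 41 GB remain.
Put 49 GB in disk 4; 15 GB remain.
Put 14 GB in disk 3; 27 GB remain.
Put 36 GB in disk 5; 28 GB remain.
Final disks: [59] [30,17,16] [23,14] [49] [36].

5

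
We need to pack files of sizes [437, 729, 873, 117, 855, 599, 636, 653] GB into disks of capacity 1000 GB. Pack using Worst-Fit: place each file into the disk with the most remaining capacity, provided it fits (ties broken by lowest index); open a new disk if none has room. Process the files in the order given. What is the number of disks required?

7

disk 1: place 437 GB, 563 GB left
disk 2: place 729 GB, 271 GB left
disk 3: place 873 GB, 127 GB left
disk 1: place 117 GB, 446 GB left
disk 4: place 855 GB, 145 GB left
disk 5: place 599 GB, 401 GB left
disk 6: place 636 GB, 364 GB left
disk 7: place 653 GB, 347 GB left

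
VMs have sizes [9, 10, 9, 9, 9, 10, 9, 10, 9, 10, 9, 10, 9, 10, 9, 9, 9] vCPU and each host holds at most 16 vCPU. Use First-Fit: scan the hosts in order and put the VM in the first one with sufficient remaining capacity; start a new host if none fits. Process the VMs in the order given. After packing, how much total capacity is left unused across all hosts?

113

host 1: place 9 vCPU, 7 vCPU left
host 2: place 10 vCPU, 6 vCPU left
host 3: place 9 vCPU, 7 vCPU left
host 4: place 9 vCPU, 7 vCPU left
host 5: place 9 vCPU, 7 vCPU left
host 6: place 10 vCPU, 6 vCPU left
host 7: place 9 vCPU, 7 vCPU left
host 8: place 10 vCPU, 6 vCPU left
host 9: place 9 vCPU, 7 vCPU left
host 10: place 10 vCPU, 6 vCPU left
host 11: place 9 vCPU, 7 vCPU left
host 12: place 10 vCPU, 6 vCPU left
host 13: place 9 vCPU, 7 vCPU left
host 14: place 10 vCPU, 6 vCPU left
host 15: place 9 vCPU, 7 vCPU left
host 16: place 9 vCPU, 7 vCPU left
host 17: place 9 vCPU, 7 vCPU left
17 hosts × 16 vCPU = 272 vCPU; used 159 vCPU; unused 113 vCPU.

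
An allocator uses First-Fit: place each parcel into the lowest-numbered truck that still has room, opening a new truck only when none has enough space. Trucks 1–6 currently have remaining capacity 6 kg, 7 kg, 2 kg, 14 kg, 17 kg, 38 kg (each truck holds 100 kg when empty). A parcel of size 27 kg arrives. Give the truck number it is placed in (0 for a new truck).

Trucks with room: truck 6 (38 kg).
The first with room is truck 6.

6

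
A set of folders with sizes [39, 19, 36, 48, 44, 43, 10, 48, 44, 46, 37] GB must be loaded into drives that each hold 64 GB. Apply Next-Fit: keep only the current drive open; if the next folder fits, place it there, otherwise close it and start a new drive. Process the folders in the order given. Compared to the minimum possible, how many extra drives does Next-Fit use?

Next-Fit: [39,19] [36] [48] [44] [43,10] [48] [44] [46] [37] → 9 drives.
9 folders exceed 32 GB (half the capacity), and no two of those can share a drive, so at least 9 drives are needed.
So 9 is already optimal.

0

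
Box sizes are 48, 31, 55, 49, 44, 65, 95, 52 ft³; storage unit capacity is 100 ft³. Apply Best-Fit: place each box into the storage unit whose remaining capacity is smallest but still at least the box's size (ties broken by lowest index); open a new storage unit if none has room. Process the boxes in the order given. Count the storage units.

6

storage unit 1: place 48 ft³, 52 ft³ left
storage unit 1: place 31 ft³, 21 ft³ left
storage unit 2: place 55 ft³, 45 ft³ left
storage unit 3: place 49 ft³, 51 ft³ left
storage unit 2: place 44 ft³, 1 ft³ left
storage unit 4: place 65 ft³, 35 ft³ left
storage unit 5: place 95 ft³, 5 ft³ left
storage unit 6: place 52 ft³, 48 ft³ left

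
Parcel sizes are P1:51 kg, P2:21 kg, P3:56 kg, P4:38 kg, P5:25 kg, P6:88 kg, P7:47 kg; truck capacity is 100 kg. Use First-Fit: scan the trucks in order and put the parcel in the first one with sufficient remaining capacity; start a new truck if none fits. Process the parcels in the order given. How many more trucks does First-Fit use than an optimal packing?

0

First-Fit: [51,21,25] [56,38] [88] [47] → 4 trucks.
Total size 326 kg; any packing needs at least ⌈326/100⌉ = 4 trucks.
So 4 is already optimal.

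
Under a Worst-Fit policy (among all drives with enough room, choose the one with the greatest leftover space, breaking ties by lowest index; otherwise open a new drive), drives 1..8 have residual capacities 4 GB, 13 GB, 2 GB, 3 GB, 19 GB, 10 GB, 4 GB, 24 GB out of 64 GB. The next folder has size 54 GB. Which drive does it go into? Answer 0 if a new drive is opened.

0

No drive has ≥ 54 GB free, so a new drive is opened.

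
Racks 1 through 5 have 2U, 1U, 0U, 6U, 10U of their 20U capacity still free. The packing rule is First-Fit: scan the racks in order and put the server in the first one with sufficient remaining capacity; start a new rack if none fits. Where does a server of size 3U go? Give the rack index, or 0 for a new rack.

4

Racks with room: rack 4 (6U), rack 5 (10U).
The first with room is rack 4.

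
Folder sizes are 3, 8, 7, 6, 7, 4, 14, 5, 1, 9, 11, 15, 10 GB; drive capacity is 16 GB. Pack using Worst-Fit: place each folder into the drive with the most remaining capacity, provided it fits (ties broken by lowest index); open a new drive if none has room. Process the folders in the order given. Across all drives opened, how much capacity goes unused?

Put 3 GB in drive 1; 13 GB remain.
Put 8 GB in drive 1; 5 GB remain.
Put 7 GB in drive 2; 9 GB remain.
Put 6 GB in drive 2; 3 GB remain.
Put 7 GB in drive 3; 9 GB remain.
Put 4 GB in drive 3; 5 GB remain.
Put 14 GB in drive 4; 2 GB remain.
Put 5 GB in drive 1; 0 GB remain.
Put 1 GB in drive 3; 4 GB remain.
Put 9 GB in drive 5; 7 GB remain.
Put 11 GB in drive 6; 5 GB remain.
Put 15 GB in drive 7; 1 GB remain.
Put 10 GB in drive 8; 6 GB remain.
8 drives × 16 GB = 128 GB; used 100 GB; unused 28 GB.

28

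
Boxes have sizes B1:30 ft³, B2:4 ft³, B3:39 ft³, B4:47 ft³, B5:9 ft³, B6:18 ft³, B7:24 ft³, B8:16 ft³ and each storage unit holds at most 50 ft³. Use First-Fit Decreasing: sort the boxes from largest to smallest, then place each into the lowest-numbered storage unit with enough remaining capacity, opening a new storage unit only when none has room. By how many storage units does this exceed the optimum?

0

First-Fit Decreasing: [47] [39,9] [30,18] [24,16,4] → 4 storage units.
Total size 187 ft³; any packing needs at least ⌈187/50⌉ = 4 storage units.
So 4 is already optimal.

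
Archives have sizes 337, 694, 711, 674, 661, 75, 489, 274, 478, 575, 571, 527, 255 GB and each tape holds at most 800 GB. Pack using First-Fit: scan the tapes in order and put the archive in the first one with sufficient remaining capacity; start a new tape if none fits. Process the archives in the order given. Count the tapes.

10

337 GB → tape 1 (remaining 463 GB)
694 GB → tape 2 (remaining 106 GB)
711 GB → tape 3 (remaining 89 GB)
674 GB → tape 4 (remaining 126 GB)
661 GB → tape 5 (remaining 139 GB)
75 GB → tape 1 (remaining 388 GB)
489 GB → tape 6 (remaining 311 GB)
274 GB → tape 1 (remaining 114 GB)
478 GB → tape 7 (remaining 322 GB)
575 GB → tape 8 (remaining 225 GB)
571 GB → tape 9 (remaining 229 GB)
527 GB → tape 10 (remaining 273 GB)
255 GB → tape 6 (remaining 56 GB)
Final tapes: [337,75,274] [694] [711] [674] [661] [489,255] [478] [575] [571] [527].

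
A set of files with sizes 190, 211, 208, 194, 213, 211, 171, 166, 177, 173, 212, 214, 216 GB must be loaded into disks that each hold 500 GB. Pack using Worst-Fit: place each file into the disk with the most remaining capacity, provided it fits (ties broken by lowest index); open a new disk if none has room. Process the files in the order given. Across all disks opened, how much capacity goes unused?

190 GB → disk 1 (remaining 310 GB)
211 GB → disk 1 (remaining 99 GB)
208 GB → disk 2 (remaining 292 GB)
194 GB → disk 2 (remaining 98 GB)
213 GB → disk 3 (remaining 287 GB)
211 GB → disk 3 (remaining 76 GB)
171 GB → disk 4 (remaining 329 GB)
166 GB → disk 4 (remaining 163 GB)
177 GB → disk 5 (remaining 323 GB)
173 GB → disk 5 (remaining 150 GB)
212 GB → disk 6 (remaining 288 GB)
214 GB → disk 6 (remaining 74 GB)
216 GB → disk 7 (remaining 284 GB)
7 disks × 500 GB = 3500 GB; used 2556 GB; unused 944 GB.

944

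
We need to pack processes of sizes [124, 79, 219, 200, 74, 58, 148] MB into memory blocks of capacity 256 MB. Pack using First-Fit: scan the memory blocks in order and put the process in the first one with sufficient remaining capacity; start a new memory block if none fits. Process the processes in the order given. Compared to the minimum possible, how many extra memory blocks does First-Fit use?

1

First-Fit: [124,79] [219] [200] [74,58] [148] → 5 memory blocks.
Total size 902 MB; any packing needs at least ⌈902/256⌉ = 4 memory blocks.
An optimal packing achieves that bound: [219] [200] [148,79] [124,74,58] → 4 memory blocks.
Excess: 5 − 4 = 1.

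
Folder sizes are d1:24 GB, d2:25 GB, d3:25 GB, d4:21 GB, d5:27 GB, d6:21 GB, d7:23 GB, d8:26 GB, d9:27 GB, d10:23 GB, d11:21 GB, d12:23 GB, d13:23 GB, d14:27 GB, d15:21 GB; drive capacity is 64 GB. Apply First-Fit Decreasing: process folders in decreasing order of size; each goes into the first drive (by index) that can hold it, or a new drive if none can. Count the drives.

Sorted descending: 27, 27, 27, 26, 25, 25, 24, 23, 23, 23, 23, 21, 21, 21, 21.
drive 1: place 27 GB, 37 GB left
drive 1: place 27 GB, 10 GB left
drive 2: place 27 GB, 37 GB left
drive 2: place 26 GB, 11 GB left
drive 3: place 25 GB, 39 GB left
drive 3: place 25 GB, 14 GB left
drive 4: place 24 GB, 40 GB left
drive 4: place 23 GB, 17 GB left
drive 5: place 23 GB, 41 GB left
drive 5: place 23 GB, 18 GB left
drive 6: place 23 GB, 41 GB left
drive 6: place 21 GB, 20 GB left
drive 7: place 21 GB, 43 GB left
drive 7: place 21 GB, 22 GB left
drive 7: place 21 GB, 1 GB left

7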